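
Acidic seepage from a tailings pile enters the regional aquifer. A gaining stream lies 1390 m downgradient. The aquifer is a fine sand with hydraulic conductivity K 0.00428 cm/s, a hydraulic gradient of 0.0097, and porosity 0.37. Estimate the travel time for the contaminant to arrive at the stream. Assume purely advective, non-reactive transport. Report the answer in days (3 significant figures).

14300 days

K = 0.00428 cm/s × 864 = 3.698 m/d
Specific discharge q = 3.698 × 0.0097 = 0.03587 m/d
v_s = q/n_e = 0.03587/0.37 = 0.09695 m/d
t = L / v = 1390 / 0.09695 = 14340 d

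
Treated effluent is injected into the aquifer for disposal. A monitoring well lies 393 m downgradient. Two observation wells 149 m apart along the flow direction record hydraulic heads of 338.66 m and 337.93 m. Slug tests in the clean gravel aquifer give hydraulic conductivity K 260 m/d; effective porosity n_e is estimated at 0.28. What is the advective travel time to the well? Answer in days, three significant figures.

Hydraulic gradient i = (338.66 − 337.93) / 149 = 0.73 / 149 = 0.004899
Darcy flux q = K·i = 260 × 0.004899 = 1.274 m/d
v_s = q/n_e = 1.274/0.28 = 4.549 m/d
t = L / v = 393 / 4.549 = 86.39 d

86.4 days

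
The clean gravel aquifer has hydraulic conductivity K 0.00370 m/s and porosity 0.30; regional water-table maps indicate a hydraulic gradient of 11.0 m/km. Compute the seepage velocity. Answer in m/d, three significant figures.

K = 0.00370 m/s × 86400 s/d = 319.7 m/d
q = Ki = 319.7 × 0.011 = 3.516 m/d
Seepage velocity v = q / n = 3.516 / 0.30 = 11.72 m/d

11.7 m/d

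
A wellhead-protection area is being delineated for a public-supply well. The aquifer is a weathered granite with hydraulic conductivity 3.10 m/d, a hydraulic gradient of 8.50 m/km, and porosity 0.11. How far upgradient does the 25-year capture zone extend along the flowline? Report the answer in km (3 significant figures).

Specific discharge q = 3.10 × 0.0085 = 0.02635 m/d
Seepage velocity v = q / n = 0.02635 / 0.11 = 0.2395 m/d
T = 25 yr × 365 = 9125 d
L = v × T = 0.2395 × 9125 = 2186 m
   = 2.19 km

2.19 km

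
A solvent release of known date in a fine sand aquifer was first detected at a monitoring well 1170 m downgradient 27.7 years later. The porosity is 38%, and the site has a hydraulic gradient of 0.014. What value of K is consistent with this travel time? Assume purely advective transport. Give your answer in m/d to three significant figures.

t = 27.7 years = 10110 d
v = L / t = 1170 / 10110 = 0.1157 m/d
K = v · n / i = 0.1157 × 0.38 / 0.014 = 3.14 m/d

3.14 m/d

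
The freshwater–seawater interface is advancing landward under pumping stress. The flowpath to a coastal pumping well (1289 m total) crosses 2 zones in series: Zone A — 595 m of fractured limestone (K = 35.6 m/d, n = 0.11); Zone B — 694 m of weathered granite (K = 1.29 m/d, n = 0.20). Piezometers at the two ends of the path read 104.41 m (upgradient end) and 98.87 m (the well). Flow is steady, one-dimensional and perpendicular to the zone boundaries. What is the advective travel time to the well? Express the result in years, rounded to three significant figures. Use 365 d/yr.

Total head drop ΔH = 104.41 − 98.87 = 5.54 m
Continuity: the same q passes through each zone, so ΔH = q·Σ(L_j/K_j) — the zones act as resistances in series.
Σ(L/K) = 595/35.6 + 694/1.29 = 16.71 + 538.0 = 554.7 d
q = ΔH / Σ(L/K) = 5.54 / 554.7 = 0.009987 m/d (same in every zone)
Zone A: v = q/n = 0.009987/0.11 = 0.09079 m/d → t_A = 595/0.09079 = 6553 d
Zone B: v = q/n = 0.009987/0.20 = 0.04994 m/d → t_B = 694/0.04994 = 13900 d
Total t = 6553 + 13900 = 20450 d
   = 20450 / 365 = 56.0 yr

56.0 years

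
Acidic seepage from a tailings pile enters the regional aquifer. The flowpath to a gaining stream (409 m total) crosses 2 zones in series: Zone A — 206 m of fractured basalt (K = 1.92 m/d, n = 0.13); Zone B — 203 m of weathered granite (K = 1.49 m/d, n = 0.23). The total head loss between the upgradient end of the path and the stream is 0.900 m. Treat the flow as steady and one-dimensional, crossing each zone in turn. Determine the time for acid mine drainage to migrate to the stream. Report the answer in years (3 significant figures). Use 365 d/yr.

Continuity: the same q passes through each zone, so ΔH = q·Σ(L_j/K_j) — the zones act as resistances in series.
Σ(L/K) = 206/1.92 + 203/1.49 = 107.3 + 136.2 = 243.5 d
q = ΔH / Σ(L/K) = 0.900 / 243.5 = 0.003696 m/d (same in every zone)
Zone A: v = q/n = 0.003696/0.13 = 0.02843 m/d → t_A = 206/0.02843 = 7246 d
Zone B: v = q/n = 0.003696/0.23 = 0.01607 m/d → t_B = 203/0.01607 = 12630 d
Total t = 7246 + 12630 = 19880 d
   = 19880 / 365 = 54.5 yr

54.5 years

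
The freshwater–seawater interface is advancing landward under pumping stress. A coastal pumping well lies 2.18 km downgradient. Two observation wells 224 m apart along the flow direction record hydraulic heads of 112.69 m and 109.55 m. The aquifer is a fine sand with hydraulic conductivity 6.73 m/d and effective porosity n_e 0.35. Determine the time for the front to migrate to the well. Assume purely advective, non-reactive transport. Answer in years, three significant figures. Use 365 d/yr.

Hydraulic gradient i = (112.69 − 109.55) / 224 = 3.14 / 224 = 0.01402
Specific discharge q = 6.73 × 0.01402 = 0.09434 m/d
v_s = q/n_e = 0.09434/0.35 = 0.2695 m/d
L = 2.18 km = 2180 m
t = L / v = 2180 / 0.2695 = 8088 d
   = 8088 / 365 = 22.2 yr

22.2 years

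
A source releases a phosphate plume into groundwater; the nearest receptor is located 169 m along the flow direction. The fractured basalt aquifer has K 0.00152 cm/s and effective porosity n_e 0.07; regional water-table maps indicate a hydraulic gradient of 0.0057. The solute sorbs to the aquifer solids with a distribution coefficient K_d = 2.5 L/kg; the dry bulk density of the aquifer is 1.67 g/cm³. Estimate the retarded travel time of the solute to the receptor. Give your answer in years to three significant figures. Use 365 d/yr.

263 years

K = 0.00152 cm/s × 864 = 1.313 m/d
Darcy flux q = K·i = 1.313 × 0.0057 = 0.007486 m/d
v_s = q/n_e = 0.007486/0.07 = 0.1069 m/d
Retardation R = 1 + ρ_b·K_d/n = 1 + 1.67×2.5/0.07 = 60.64
Contaminant velocity v_c = v/R = 0.1069/60.64 = 0.001763 m/d
t = L/v_c = 169/0.001763 = 95840 d
   = 95840/365 = 263 yr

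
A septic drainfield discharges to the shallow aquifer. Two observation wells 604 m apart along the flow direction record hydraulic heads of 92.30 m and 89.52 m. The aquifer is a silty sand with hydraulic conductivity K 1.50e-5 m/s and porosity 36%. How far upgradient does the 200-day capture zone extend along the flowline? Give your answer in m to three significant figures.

Hydraulic gradient i = (92.30 − 89.52) / 604 = 2.78 / 604 = 0.004603
K = 1.50e-5 m/s × 86400 s/d = 1.296 m/d
Specific discharge q = 1.296 × 0.004603 = 0.005965 m/d
v_s = q/n_e = 0.005965/0.36 = 0.01657 m/d
L = v × T = 0.01657 × 200 = 3.314 m

3.31 m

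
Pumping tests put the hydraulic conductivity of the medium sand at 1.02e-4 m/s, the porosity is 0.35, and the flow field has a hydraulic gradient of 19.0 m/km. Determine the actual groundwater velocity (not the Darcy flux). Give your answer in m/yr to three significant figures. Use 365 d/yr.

175 m/yr

K = 1.02e-4 m/s × 86400 s/d = 8.813 m/d
q = Ki = 8.813 × 0.019 = 0.1674 m/d
Average linear velocity = 0.1674 / 0.35 = 0.4784 m/d
   = 0.4784 × 365 = 175 m/yr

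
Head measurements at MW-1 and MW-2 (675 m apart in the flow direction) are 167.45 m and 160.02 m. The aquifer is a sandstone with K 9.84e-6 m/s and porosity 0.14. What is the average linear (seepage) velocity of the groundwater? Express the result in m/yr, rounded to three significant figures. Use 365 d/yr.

24.4 m/yr

Hydraulic gradient i = (167.45 − 160.02) / 675 = 7.43 / 675 = 0.01101
K = 9.84e-6 m/s × 86400 s/d = 0.8502 m/d
Specific discharge q = 0.8502 × 0.01101 = 0.009358 m/d
v = Ki/n = 0.8502·0.01101/0.14 = 0.06684 m/d
   = 0.06684 × 365 = 24.4 m/yr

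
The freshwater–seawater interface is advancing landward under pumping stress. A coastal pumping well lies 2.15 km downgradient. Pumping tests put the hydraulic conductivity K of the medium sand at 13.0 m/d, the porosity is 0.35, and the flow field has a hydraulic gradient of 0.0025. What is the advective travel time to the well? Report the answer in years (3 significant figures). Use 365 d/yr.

q = Ki = 13.0 × 0.0025 = 0.03250 m/d
v = Ki/n = 13.0·0.0025/0.35 = 0.09286 m/d
L = 2.15 km = 2150 m
t = L / v = 2150 / 0.09286 = 23150 d
   = 23150 / 365 = 63.4 yr

63.4 years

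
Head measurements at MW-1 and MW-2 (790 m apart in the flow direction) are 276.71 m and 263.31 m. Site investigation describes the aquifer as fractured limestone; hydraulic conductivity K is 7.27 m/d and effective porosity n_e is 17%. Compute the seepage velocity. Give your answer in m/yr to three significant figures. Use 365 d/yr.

265 m/yr

Hydraulic gradient i = (276.71 − 263.31) / 790 = 13.40 / 790 = 0.01696
Specific discharge q = 7.27 × 0.01696 = 0.1233 m/d
v_s = q/n_e = 0.1233/0.17 = 0.7254 m/d
   = 0.7254 × 365 = 265 m/yr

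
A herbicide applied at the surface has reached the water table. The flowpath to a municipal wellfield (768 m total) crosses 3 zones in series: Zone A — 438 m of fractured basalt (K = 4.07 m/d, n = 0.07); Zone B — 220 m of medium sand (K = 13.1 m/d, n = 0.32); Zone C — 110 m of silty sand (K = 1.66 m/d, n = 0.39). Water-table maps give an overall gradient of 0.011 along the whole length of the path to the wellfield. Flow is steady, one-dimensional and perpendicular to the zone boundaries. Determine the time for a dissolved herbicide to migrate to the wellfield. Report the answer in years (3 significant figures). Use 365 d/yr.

8.90 years

Steady 1-D flow in series ⇒ the Darcy flux q is identical in every zone and the zone head losses add (resistances L/K in series).
Σ(L/K) = 438/4.07 + 220/13.1 + 110/1.66 = 107.6 + 16.79 + 66.27 = 190.7 d
K_eq = L_total / Σ(L/K) = 768 / 190.7 = 4.028 m/d
q = K_eq · i = 4.028 × 0.011 = 0.04431 m/d (same in every zone)
Zone A: v = q/n = 0.04431/0.07 = 0.6329 m/d → t_A = 438/0.6329 = 692.0 d
Zone B: v = q/n = 0.04431/0.32 = 0.1385 m/d → t_B = 220/0.1385 = 1589 d
Zone C: v = q/n = 0.04431/0.39 = 0.1136 m/d → t_C = 110/0.1136 = 968.3 d
Total t = 692.0 + 1589 + 968.3 = 3249 d
   = 3249 / 365 = 8.90 yr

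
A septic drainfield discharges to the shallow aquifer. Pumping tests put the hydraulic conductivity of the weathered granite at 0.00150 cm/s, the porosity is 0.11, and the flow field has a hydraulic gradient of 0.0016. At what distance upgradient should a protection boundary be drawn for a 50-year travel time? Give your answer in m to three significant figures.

K = 0.00150 cm/s × 864 = 1.296 m/d
q = Ki = 1.296 × 0.0016 = 0.002074 m/d
v_s = q/n_e = 0.002074/0.11 = 0.01885 m/d
T = 50 yr × 365 = 18250 d
L = v × T = 0.01885 × 18250 = 344.0 m

344 m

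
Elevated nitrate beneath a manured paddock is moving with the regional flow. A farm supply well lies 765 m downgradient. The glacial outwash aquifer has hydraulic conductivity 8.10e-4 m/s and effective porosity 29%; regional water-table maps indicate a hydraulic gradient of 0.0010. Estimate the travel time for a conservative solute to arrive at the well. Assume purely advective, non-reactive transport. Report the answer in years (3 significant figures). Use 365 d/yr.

K = 8.10e-4 m/s × 86400 s/d = 69.98 m/d
Darcy flux q = K·i = 69.98 × 0.0010 = 0.06998 m/d
Average linear velocity = 0.06998 / 0.29 = 0.2413 m/d
t = L / v = 765 / 0.2413 = 3170 d
   = 3170 / 365 = 8.68 yr

8.68 years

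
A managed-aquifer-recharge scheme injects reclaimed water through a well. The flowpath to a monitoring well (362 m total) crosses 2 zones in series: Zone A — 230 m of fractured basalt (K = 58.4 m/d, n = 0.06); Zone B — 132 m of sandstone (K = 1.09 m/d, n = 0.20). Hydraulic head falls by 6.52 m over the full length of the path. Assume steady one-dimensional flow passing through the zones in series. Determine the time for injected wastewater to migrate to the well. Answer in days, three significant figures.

Steady 1-D flow in series ⇒ the Darcy flux q is identical in every zone and the zone head losses add (resistances L/K in series).
Σ(L/K) = 230/58.4 + 132/1.09 = 3.938 + 121.1 = 125.0 d
q = ΔH / Σ(L/K) = 6.52 / 125.0 = 0.05214 m/d (same in every zone)
Zone A: v = q/n = 0.05214/0.06 = 0.8691 m/d → t_A = 230/0.8691 = 264.7 d
Zone B: v = q/n = 0.05214/0.20 = 0.2607 m/d → t_B = 132/0.2607 = 506.3 d
Total t = 264.7 + 506.3 = 770.9 d

771 days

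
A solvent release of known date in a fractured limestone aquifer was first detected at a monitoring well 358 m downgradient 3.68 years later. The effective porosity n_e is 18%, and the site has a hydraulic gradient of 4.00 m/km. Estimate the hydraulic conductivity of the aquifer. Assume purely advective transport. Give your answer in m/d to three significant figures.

t = 3.68 years = 1343 d
v = L / t = 358 / 1343 = 0.2665 m/d
K = v · n / i = 0.2665 × 0.18 / 0.0040 = 12.0 m/d

12.0 m/d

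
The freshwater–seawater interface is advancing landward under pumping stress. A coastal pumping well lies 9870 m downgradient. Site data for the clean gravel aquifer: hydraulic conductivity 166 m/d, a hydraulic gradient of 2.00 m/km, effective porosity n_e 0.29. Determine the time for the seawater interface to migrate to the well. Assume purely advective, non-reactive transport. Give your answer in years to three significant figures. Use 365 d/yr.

23.6 years

q = Ki = 166 × 0.0020 = 0.3320 m/d
Seepage velocity v = q / n = 0.3320 / 0.29 = 1.145 m/d
t = L / v = 9870 / 1.145 = 8621 d
   = 8621 / 365 = 23.6 yr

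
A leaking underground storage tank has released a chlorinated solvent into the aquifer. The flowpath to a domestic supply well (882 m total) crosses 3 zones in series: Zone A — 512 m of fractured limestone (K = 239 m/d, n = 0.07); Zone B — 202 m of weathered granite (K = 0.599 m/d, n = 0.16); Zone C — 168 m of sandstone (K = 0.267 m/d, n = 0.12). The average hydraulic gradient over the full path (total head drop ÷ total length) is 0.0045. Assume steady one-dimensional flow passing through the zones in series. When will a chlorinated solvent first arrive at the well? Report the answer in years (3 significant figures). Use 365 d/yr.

For zones in series the flux q is common to all zones; the equivalent conductivity is the harmonic (thickness-weighted) mean, K_eq = L_total / Σ(L_j/K_j).
Σ(L/K) = 512/239 + 202/0.599 + 168/0.267 = 2.142 + 337.2 + 629.2 = 968.6 d
K_eq = L_total / Σ(L/K) = 882 / 968.6 = 0.9106 m/d
q = K_eq · i = 0.9106 × 0.0045 = 0.004098 m/d (same in every zone)
Zone A: v = q/n = 0.004098/0.07 = 0.05854 m/d → t_A = 512/0.05854 = 8746 d
Zone B: v = q/n = 0.004098/0.16 = 0.02561 m/d → t_B = 202/0.02561 = 7887 d
Zone C: v = q/n = 0.004098/0.12 = 0.03415 m/d → t_C = 168/0.03415 = 4920 d
Total t = 8746 + 7887 + 4920 = 21550 d
   = 21550 / 365 = 59.1 yr

59.1 years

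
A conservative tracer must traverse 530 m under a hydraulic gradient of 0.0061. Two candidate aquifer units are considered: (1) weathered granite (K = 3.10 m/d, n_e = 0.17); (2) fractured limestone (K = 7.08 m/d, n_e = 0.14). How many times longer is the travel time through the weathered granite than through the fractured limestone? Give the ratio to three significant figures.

2.77

Unit 1 (weathered granite): v = 3.10×0.0061/0.17 = 0.1112 m/d, t = 530/0.1112 = 4765 d
Unit 2 (fractured limestone): v = 7.08×0.0061/0.14 = 0.3085 m/d, t = 530/0.3085 = 1718 d
t(weathered granite) / t(fractured limestone) = 4765/1718 = 2.77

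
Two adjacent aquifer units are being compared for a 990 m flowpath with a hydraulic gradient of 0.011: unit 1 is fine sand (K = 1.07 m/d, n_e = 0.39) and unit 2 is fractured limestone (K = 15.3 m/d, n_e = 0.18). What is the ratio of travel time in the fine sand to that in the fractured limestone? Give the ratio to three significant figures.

Unit 1 (fine sand): v = 1.07×0.011/0.39 = 0.03018 m/d, t = 990/0.03018 = 32800 d
Unit 2 (fractured limestone): v = 15.3×0.011/0.18 = 0.9350 m/d, t = 990/0.9350 = 1059 d
t(fine sand) / t(fractured limestone) = 32800/1059 = 31.0

31.0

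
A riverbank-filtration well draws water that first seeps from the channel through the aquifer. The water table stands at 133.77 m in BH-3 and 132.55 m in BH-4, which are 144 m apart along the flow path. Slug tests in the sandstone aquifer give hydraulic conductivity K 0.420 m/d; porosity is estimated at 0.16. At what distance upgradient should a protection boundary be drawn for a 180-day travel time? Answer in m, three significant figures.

Hydraulic gradient i = (133.77 − 132.55) / 144 = 1.22 / 144 = 0.008472
q = Ki = 0.420 × 0.008472 = 0.003558 m/d
Seepage velocity v = q / n = 0.003558 / 0.16 = 0.02224 m/d
L = v × T = 0.02224 × 180 = 4.003 m

4.00 m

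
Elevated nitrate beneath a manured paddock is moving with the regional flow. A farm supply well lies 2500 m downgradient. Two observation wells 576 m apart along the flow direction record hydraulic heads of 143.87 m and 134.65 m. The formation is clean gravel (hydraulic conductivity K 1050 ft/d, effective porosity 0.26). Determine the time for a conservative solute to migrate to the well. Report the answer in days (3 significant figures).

127 days

Hydraulic gradient i = (143.87 − 134.65) / 576 = 9.22 / 576 = 0.01601
K = 1050 ft/d × 0.3048 = 320.0 m/d
q = Ki = 320.0 × 0.01601 = 5.123 m/d
Seepage velocity v = q / n = 5.123 / 0.26 = 19.70 m/d
t = L / v = 2500 / 19.70 = 126.9 d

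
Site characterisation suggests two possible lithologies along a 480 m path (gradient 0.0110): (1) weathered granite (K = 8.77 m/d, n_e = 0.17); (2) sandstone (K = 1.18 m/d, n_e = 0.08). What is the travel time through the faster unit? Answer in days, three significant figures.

846 days

Unit 1 (weathered granite): v = 8.77×0.011/0.17 = 0.5675 m/d, t = 480/0.5675 = 845.9 d
Unit 2 (sandstone): v = 1.18×0.011/0.08 = 0.1622 m/d, t = 480/0.1622 = 2958 d
Faster unit: t = 846 d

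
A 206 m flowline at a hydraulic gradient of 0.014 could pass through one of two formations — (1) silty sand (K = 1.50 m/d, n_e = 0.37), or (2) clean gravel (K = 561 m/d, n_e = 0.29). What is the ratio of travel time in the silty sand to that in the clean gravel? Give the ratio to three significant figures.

477

Unit 1 (silty sand): v = 1.50×0.014/0.37 = 0.05676 m/d, t = 206/0.05676 = 3630 d
Unit 2 (clean gravel): v = 561×0.014/0.29 = 27.08 m/d, t = 206/27.08 = 7.606 d
t(silty sand) / t(clean gravel) = 3630/7.606 = 477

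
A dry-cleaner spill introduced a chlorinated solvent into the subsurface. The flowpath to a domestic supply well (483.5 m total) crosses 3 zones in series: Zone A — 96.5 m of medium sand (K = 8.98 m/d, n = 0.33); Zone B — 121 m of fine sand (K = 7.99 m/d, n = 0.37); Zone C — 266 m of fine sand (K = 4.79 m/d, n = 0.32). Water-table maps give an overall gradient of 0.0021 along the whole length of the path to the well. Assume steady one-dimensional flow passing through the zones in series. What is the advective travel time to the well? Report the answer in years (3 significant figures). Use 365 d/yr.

35.5 years

Continuity: the same q passes through each zone, so ΔH = q·Σ(L_j/K_j) — the zones act as resistances in series.
Σ(L/K) = 96.5/8.98 + 121/7.99 + 266/4.79 = 10.75 + 15.14 + 55.53 = 81.42 d
K_eq = L_total / Σ(L/K) = 483.5 / 81.42 = 5.938 m/d
q = K_eq · i = 5.938 × 0.0021 = 0.01247 m/d (same in every zone)
Zone A: v = q/n = 0.01247/0.33 = 0.03779 m/d → t_A = 96.5/0.03779 = 2554 d
Zone B: v = q/n = 0.01247/0.37 = 0.03370 m/d → t_B = 121/0.03370 = 3590 d
Zone C: v = q/n = 0.01247/0.32 = 0.03897 m/d → t_C = 266/0.03897 = 6826 d
Total t = 2554 + 3590 + 6826 = 12970 d
   = 12970 / 365 = 35.5 yr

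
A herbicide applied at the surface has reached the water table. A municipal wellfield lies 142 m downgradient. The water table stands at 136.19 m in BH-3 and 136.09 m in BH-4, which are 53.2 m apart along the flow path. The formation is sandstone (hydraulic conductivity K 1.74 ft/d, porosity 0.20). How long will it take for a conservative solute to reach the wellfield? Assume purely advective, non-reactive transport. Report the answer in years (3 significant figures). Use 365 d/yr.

Hydraulic gradient i = (136.19 − 136.09) / 53.2 = 0.10 / 53.2 = 0.001880
K = 1.74 ft/d × 0.3048 = 0.5304 m/d
Specific discharge q = 0.5304 × 0.001880 = 9.969e-4 m/d
v = Ki/n = 0.5304·0.001880/0.20 = 0.004985 m/d
t = L / v = 142 / 0.004985 = 28490 d
   = 28490 / 365 = 78.0 yr

78.0 years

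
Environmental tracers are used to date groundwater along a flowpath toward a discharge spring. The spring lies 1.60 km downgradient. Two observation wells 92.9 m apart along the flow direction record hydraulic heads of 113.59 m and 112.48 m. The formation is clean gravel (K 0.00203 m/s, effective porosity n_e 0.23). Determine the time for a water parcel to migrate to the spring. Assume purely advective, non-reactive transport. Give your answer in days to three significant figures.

176 days

Hydraulic gradient i = (113.59 − 112.48) / 92.9 = 1.11 / 92.9 = 0.01195
K = 0.00203 m/s × 86400 s/d = 175.4 m/d
Darcy flux q = K·i = 175.4 × 0.01195 = 2.096 m/d
Average linear velocity = 2.096 / 0.23 = 9.111 m/d
L = 1.60 km = 1600 m
t = L / v = 1600 / 9.111 = 175.6 d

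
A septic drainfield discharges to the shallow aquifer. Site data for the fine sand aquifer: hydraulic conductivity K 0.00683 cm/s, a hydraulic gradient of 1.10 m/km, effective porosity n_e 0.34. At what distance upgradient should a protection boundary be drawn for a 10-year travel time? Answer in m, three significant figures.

K = 0.00683 cm/s × 864 = 5.901 m/d
Specific discharge q = 5.901 × 0.0011 = 0.006491 m/d
Average linear velocity = 0.006491 / 0.34 = 0.01909 m/d
T = 10 yr × 365 = 3650 d
L = v × T = 0.01909 × 3650 = 69.69 m

69.7 m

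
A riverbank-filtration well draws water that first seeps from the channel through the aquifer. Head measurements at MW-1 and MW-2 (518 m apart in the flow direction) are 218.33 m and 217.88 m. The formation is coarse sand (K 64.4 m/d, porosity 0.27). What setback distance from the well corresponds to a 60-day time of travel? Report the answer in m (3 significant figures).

12.4 m

Hydraulic gradient i = (218.33 − 217.88) / 518 = 0.45 / 518 = 8.687e-4
Specific discharge q = 64.4 × 8.687e-4 = 0.05595 m/d
v = Ki/n = 64.4·8.687e-4/0.27 = 0.2072 m/d
L = v × T = 0.2072 × 60 = 12.43 m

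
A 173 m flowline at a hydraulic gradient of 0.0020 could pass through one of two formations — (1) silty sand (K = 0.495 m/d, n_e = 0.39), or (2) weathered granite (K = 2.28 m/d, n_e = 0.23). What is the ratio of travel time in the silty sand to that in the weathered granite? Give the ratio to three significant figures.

Unit 1 (silty sand): v = 0.495×0.0020/0.39 = 0.002538 m/d, t = 173/0.002538 = 68150 d
Unit 2 (weathered granite): v = 2.28×0.0020/0.23 = 0.01983 m/d, t = 173/0.01983 = 8726 d
t(silty sand) / t(weathered granite) = 68150/8726 = 7.81

7.81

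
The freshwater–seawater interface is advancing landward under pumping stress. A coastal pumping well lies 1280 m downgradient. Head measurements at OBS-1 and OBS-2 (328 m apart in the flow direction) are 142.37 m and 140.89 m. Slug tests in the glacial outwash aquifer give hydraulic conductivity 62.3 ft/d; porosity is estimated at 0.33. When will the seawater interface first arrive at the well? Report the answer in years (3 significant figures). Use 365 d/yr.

Hydraulic gradient i = (142.37 − 140.89) / 328 = 1.48 / 328 = 0.004512
K = 62.3 ft/d × 0.3048 = 18.99 m/d
Darcy flux q = K·i = 18.99 × 0.004512 = 0.08568 m/d
Seepage velocity v = q / n = 0.08568 / 0.33 = 0.2596 m/d
t = L / v = 1280 / 0.2596 = 4930 d
   = 4930 / 365 = 13.5 yr

13.5 years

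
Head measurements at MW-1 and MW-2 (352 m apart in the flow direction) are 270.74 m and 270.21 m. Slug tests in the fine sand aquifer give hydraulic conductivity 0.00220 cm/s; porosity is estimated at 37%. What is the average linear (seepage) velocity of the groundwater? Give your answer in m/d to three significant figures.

0.00774 m/d

Hydraulic gradient i = (270.74 − 270.21) / 352 = 0.53 / 352 = 0.001506
K = 0.00220 cm/s × 864 = 1.901 m/d
q = Ki = 1.901 × 0.001506 = 0.002862 m/d
v_s = q/n_e = 0.002862/0.37 = 0.007735 m/d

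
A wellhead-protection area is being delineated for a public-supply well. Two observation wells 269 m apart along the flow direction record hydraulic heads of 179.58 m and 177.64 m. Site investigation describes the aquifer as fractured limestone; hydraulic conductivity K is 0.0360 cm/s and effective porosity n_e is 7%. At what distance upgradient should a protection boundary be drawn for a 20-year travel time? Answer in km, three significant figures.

23.4 km

Hydraulic gradient i = (179.58 − 177.64) / 269 = 1.94 / 269 = 0.007212
K = 0.0360 cm/s × 864 = 31.10 m/d
q = Ki = 31.10 × 0.007212 = 0.2243 m/d
Seepage velocity v = q / n = 0.2243 / 0.07 = 3.205 m/d
T = 20 yr × 365 = 7300 d
L = v × T = 3.205 × 7300 = 23390 m
   = 23.4 km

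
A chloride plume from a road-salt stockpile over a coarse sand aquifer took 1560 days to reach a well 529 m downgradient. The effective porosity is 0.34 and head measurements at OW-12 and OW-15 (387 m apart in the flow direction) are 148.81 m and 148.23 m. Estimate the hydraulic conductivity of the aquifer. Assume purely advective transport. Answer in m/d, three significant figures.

76.9 m/d

Hydraulic gradient i = (148.81 − 148.23) / 387 = 0.58 / 387 = 0.001499
v = L / t = 529 / 1560 = 0.3391 m/d
K = v · n / i = 0.3391 × 0.34 / 0.001499 = 76.9 m/d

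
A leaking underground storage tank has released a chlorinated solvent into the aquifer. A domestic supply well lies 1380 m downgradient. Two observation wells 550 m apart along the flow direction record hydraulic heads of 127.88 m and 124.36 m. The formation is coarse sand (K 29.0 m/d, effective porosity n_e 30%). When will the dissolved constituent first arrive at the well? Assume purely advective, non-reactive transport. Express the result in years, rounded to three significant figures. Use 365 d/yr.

Hydraulic gradient i = (127.88 − 124.36) / 550 = 3.52 / 550 = 0.006400
q = Ki = 29.0 × 0.006400 = 0.1856 m/d
Average linear velocity = 0.1856 / 0.30 = 0.6187 m/d
t = L / v = 1380 / 0.6187 = 2231 d
   = 2231 / 365 = 6.11 yr

6.11 years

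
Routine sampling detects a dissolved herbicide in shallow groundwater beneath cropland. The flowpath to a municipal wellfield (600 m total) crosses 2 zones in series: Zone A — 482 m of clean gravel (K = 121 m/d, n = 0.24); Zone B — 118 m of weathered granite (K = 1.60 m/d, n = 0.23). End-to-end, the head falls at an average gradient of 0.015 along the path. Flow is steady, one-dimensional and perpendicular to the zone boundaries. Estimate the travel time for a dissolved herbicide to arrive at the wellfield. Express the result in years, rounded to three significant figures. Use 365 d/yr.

3.38 years

Steady 1-D flow in series ⇒ the Darcy flux q is identical in every zone and the zone head losses add (resistances L/K in series).
Σ(L/K) = 482/121 + 118/1.60 = 3.983 + 73.75 = 77.73 d
K_eq = L_total / Σ(L/K) = 600 / 77.73 = 7.719 m/d
q = K_eq · i = 7.719 × 0.015 = 0.1158 m/d (same in every zone)
Zone A: v = q/n = 0.1158/0.24 = 0.4824 m/d → t_A = 482/0.4824 = 999.1 d
Zone B: v = q/n = 0.1158/0.23 = 0.5034 m/d → t_B = 118/0.5034 = 234.4 d
Total t = 999.1 + 234.4 = 1234 d
   = 1234 / 365 = 3.38 yr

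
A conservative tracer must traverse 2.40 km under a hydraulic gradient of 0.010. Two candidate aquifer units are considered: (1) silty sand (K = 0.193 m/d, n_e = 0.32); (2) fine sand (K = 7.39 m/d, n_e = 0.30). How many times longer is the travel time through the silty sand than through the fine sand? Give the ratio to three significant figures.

40.8

Unit 1 (silty sand): v = 0.193×0.010/0.32 = 0.006031 m/d, t = 2400/0.006031 = 397900 d
Unit 2 (fine sand): v = 7.39×0.010/0.30 = 0.2463 m/d, t = 2400/0.2463 = 9743 d
t(silty sand) / t(fine sand) = 397900/9743 = 40.8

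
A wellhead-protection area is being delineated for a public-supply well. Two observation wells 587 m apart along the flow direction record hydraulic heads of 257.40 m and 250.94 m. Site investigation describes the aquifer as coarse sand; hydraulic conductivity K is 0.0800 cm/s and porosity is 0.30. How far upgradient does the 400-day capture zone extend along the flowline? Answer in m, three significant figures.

Hydraulic gradient i = (257.40 − 250.94) / 587 = 6.46 / 587 = 0.01101
K = 0.0800 cm/s × 864 = 69.12 m/d
Darcy flux q = K·i = 69.12 × 0.01101 = 0.7607 m/d
Average linear velocity = 0.7607 / 0.30 = 2.536 m/d
L = v × T = 2.536 × 400 = 1014 m

1010 m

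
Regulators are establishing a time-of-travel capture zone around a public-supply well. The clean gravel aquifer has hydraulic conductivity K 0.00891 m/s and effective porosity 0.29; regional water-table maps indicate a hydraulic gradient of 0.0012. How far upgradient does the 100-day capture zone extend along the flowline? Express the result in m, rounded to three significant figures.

319 m

K = 0.00891 m/s × 86400 s/d = 769.8 m/d
Darcy flux q = K·i = 769.8 × 0.0012 = 0.9238 m/d
Seepage velocity v = q / n = 0.9238 / 0.29 = 3.185 m/d
L = v × T = 3.185 × 100 = 318.5 m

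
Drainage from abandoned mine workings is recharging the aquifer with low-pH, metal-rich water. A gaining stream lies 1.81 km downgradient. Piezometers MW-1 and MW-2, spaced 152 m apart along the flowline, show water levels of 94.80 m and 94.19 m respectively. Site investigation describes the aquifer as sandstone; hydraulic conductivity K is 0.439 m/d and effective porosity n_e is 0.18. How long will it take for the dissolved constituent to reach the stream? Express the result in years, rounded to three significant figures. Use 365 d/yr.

507 years

Hydraulic gradient i = (94.80 − 94.19) / 152 = 0.61 / 152 = 0.004013
q = Ki = 0.439 × 0.004013 = 0.001762 m/d
Average linear velocity = 0.001762 / 0.18 = 0.009788 m/d
L = 1.81 km = 1810 m
t = L / v = 1810 / 0.009788 = 184900 d
   = 184900 / 365 = 507 yr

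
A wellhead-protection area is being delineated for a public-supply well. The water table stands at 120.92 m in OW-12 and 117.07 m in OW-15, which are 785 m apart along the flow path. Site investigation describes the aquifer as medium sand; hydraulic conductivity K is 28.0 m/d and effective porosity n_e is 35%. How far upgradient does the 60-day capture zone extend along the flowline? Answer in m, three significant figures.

23.5 m

Hydraulic gradient i = (120.92 − 117.07) / 785 = 3.85 / 785 = 0.004904
q = Ki = 28.0 × 0.004904 = 0.1373 m/d
v = Ki/n = 28.0·0.004904/0.35 = 0.3924 m/d
L = v × T = 0.3924 × 60 = 23.54 m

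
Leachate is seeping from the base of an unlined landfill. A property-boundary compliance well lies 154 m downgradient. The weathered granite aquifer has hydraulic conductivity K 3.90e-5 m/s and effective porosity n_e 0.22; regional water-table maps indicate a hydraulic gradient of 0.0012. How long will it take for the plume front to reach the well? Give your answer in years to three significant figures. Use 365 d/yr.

23.0 years

K = 3.90e-5 m/s × 86400 s/d = 3.370 m/d
Darcy flux q = K·i = 3.370 × 0.0012 = 0.004044 m/d
v_s = q/n_e = 0.004044/0.22 = 0.01838 m/d
t = L / v = 154 / 0.01838 = 8379 d
   = 8379 / 365 = 23.0 yr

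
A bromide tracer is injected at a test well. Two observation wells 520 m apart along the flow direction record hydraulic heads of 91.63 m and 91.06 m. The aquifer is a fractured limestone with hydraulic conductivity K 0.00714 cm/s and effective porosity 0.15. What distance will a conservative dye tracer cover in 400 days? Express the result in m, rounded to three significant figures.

Hydraulic gradient i = (91.63 − 91.06) / 520 = 0.57 / 520 = 0.001096
K = 0.00714 cm/s × 864 = 6.169 m/d
q = Ki = 6.169 × 0.001096 = 0.006762 m/d
Seepage velocity v = q / n = 0.006762 / 0.15 = 0.04508 m/d
L = v × T = 0.04508 × 400 = 18.03 m

18.0 m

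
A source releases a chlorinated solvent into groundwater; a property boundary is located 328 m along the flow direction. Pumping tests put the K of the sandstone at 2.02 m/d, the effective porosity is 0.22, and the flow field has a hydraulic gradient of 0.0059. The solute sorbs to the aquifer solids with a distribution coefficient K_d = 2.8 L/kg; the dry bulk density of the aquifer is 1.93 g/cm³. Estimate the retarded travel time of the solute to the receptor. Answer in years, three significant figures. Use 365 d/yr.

q = Ki = 2.02 × 0.0059 = 0.01192 m/d
Average linear velocity = 0.01192 / 0.22 = 0.05417 m/d
Retardation R = 1 + ρ_b·K_d/n = 1 + 1.93×2.8/0.22 = 25.56
Contaminant velocity v_c = v/R = 0.05417/25.56 = 0.002119 m/d
t = L/v_c = 328/0.002119 = 154800 d
   = 154800/365 = 424 yr

424 years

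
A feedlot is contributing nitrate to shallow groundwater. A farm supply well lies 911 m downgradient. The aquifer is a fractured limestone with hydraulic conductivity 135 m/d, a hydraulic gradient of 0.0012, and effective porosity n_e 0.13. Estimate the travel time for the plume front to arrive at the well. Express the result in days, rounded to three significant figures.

731 days

Darcy flux q = K·i = 135 × 0.0012 = 0.1620 m/d
v_s = q/n_e = 0.1620/0.13 = 1.246 m/d
t = L / v = 911 / 1.246 = 731.0 d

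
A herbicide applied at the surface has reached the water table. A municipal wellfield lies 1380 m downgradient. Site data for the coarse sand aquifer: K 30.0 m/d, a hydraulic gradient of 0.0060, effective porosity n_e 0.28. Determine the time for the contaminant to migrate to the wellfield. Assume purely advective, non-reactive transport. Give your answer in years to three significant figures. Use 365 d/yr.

Specific discharge q = 30.0 × 0.0060 = 0.1800 m/d
Average linear velocity = 0.1800 / 0.28 = 0.6429 m/d
t = L / v = 1380 / 0.6429 = 2147 d
   = 2147 / 365 = 5.88 yr

5.88 years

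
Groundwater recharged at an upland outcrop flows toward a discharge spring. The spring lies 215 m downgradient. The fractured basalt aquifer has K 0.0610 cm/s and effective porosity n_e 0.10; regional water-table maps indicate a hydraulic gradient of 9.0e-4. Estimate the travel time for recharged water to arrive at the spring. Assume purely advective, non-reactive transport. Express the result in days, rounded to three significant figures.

453 days

K = 0.0610 cm/s × 864 = 52.70 m/d
q = Ki = 52.70 × 9.0e-4 = 0.04743 m/d
Average linear velocity = 0.04743 / 0.10 = 0.4743 m/d
t = L / v = 215 / 0.4743 = 453.3 d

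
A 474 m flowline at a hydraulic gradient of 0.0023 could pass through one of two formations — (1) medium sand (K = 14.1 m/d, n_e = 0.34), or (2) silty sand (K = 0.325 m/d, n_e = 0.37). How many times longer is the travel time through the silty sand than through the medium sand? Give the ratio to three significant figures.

47.2

Unit 1 (medium sand): v = 14.1×0.0023/0.34 = 0.09538 m/d, t = 474/0.09538 = 4969 d
Unit 2 (silty sand): v = 0.325×0.0023/0.37 = 0.002020 m/d, t = 474/0.002020 = 234600 d
t(silty sand) / t(medium sand) = 234600/4969 = 47.2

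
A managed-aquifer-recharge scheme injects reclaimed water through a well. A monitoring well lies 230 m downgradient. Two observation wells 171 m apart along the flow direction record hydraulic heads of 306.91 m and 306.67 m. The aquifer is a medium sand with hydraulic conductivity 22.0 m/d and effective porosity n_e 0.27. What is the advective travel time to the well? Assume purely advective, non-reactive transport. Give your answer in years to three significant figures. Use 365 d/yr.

5.51 years

Hydraulic gradient i = (306.91 − 306.67) / 171 = 0.24 / 171 = 0.001404
Darcy flux q = K·i = 22.0 × 0.001404 = 0.03088 m/d
v_s = q/n_e = 0.03088/0.27 = 0.1144 m/d
t = L / v = 230 / 0.1144 = 2011 d
   = 2011 / 365 = 5.51 yr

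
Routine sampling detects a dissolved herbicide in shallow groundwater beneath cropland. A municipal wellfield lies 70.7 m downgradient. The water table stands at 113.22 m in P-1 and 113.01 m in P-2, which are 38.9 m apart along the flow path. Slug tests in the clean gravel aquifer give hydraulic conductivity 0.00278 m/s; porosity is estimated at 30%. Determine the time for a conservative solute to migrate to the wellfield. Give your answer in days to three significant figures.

Hydraulic gradient i = (113.22 − 113.01) / 38.9 = 0.21 / 38.9 = 0.005398
K = 0.00278 m/s × 86400 s/d = 240.2 m/d
q = Ki = 240.2 × 0.005398 = 1.297 m/d
v = Ki/n = 240.2·0.005398/0.30 = 4.322 m/d
t = L / v = 70.7 / 4.322 = 16.36 d

16.4 days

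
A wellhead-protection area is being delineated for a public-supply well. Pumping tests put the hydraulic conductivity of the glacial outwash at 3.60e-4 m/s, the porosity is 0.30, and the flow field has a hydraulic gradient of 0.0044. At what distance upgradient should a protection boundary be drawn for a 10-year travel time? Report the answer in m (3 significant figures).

1670 m

K = 3.60e-4 m/s × 86400 s/d = 31.10 m/d
Darcy flux q = K·i = 31.10 × 0.0044 = 0.1369 m/d
v_s = q/n_e = 0.1369/0.30 = 0.4562 m/d
T = 10 yr × 365 = 3650 d
L = v × T = 0.4562 × 3650 = 1665 m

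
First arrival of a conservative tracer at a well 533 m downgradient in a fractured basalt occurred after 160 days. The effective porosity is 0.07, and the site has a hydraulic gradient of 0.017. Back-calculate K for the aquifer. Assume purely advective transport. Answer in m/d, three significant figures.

v = L / t = 533 / 160 = 3.331 m/d
K = v · n / i = 3.331 × 0.07 / 0.017 = 13.7 m/d

13.7 m/d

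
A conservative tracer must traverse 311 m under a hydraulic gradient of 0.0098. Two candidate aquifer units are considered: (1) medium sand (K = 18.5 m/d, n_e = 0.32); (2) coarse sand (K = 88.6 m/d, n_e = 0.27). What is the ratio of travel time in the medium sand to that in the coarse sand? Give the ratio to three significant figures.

Unit 1 (medium sand): v = 18.5×0.0098/0.32 = 0.5666 m/d, t = 311/0.5666 = 548.9 d
Unit 2 (coarse sand): v = 88.6×0.0098/0.27 = 3.216 m/d, t = 311/3.216 = 96.71 d
t(medium sand) / t(coarse sand) = 548.9/96.71 = 5.68

5.68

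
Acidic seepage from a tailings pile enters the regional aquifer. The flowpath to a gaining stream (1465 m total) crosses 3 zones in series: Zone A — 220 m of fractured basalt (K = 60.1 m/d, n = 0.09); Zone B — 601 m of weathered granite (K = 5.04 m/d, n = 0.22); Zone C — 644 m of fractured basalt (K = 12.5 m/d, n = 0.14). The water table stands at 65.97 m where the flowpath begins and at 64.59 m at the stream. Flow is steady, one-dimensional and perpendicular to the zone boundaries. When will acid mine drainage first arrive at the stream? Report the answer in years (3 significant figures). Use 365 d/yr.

83.9 years

Total head drop ΔH = 65.97 − 64.59 = 1.38 m
Continuity: the same q passes through each zone, so ΔH = q·Σ(L_j/K_j) — the zones act as resistances in series.
Σ(L/K) = 220/60.1 + 601/5.04 + 644/12.5 = 3.661 + 119.2 + 51.52 = 174.4 d
q = ΔH / Σ(L/K) = 1.38 / 174.4 = 0.007912 m/d (same in every zone)
Zone A: v = q/n = 0.007912/0.09 = 0.08791 m/d → t_A = 220/0.08791 = 2503 d
Zone B: v = q/n = 0.007912/0.22 = 0.03596 m/d → t_B = 601/0.03596 = 16710 d
Zone C: v = q/n = 0.007912/0.14 = 0.05651 m/d → t_C = 644/0.05651 = 11400 d
Total t = 2503 + 16710 + 11400 = 30610 d
   = 30610 / 365 = 83.9 yr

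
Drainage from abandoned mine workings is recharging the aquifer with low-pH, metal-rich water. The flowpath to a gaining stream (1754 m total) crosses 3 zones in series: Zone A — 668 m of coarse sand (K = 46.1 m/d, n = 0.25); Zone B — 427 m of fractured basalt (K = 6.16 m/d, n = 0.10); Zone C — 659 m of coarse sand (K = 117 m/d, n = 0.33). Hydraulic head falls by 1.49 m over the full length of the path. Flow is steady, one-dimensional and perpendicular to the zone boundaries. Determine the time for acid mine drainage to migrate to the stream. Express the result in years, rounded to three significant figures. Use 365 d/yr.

70.3 years

Continuity: the same q passes through each zone, so ΔH = q·Σ(L_j/K_j) — the zones act as resistances in series.
Σ(L/K) = 668/46.1 + 427/6.16 + 659/117 = 14.49 + 69.32 + 5.632 = 89.44 d
q = ΔH / Σ(L/K) = 1.49 / 89.44 = 0.01666 m/d (same in every zone)
Zone A: v = q/n = 0.01666/0.25 = 0.06664 m/d → t_A = 668/0.06664 = 10020 d
Zone B: v = q/n = 0.01666/0.10 = 0.1666 m/d → t_B = 427/0.1666 = 2563 d
Zone C: v = q/n = 0.01666/0.33 = 0.05048 m/d → t_C = 659/0.05048 = 13050 d
Total t = 10020 + 2563 + 13050 = 25640 d
   = 25640 / 365 = 70.3 yr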